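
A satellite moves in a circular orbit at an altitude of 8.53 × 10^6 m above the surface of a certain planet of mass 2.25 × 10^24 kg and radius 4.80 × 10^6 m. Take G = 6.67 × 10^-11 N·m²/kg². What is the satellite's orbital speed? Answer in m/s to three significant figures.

Orbital radius r = R + h = 4.80 × 10^6 + 8.53 × 10^6 = 1.333 × 10^7 m.
Gravity supplies the centripetal force: G M m / r² = m v² / r, so v = √(GM/r).
v = √(6.67 × 10^-11 × 2.25 × 10^24 / 1.333 × 10^7) = √(1.126 × 10^7) = 3355 m/s.

3360 m/s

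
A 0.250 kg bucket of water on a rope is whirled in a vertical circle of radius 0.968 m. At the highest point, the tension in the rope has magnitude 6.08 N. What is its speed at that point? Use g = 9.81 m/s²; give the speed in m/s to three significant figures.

At the top, T + mg = mv²/r, so v = √(r(T/m + g)) = √(0.968 × (6.08/0.250 + 9.81)) = √(0.968 × 34.13) = √33.04 = 5.748 m/s.

5.75 m/s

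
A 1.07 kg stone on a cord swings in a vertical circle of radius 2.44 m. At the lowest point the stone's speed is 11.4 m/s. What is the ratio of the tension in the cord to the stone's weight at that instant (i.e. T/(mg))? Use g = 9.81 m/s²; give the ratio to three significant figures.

At the bottom, T − mg = mv²/r, so T = m(v²/r + g) and T/(mg) = v²/(rg) + 1 = (11.4)²/(2.44 × 9.81) + 1 = 5.429 + 1 = 6.429.

6.43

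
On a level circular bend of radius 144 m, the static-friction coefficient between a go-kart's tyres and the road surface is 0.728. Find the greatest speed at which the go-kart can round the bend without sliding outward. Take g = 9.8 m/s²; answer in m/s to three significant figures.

The only inward force on a level bend is static friction, so at the limit f_s = μ_s N = μ_s m g = m v²/r.
Mass cancels: v_max = √(μ_s g r) = √(0.728 × 9.8 × 144) = √1027 = 32.05 m/s.

32.1 m/s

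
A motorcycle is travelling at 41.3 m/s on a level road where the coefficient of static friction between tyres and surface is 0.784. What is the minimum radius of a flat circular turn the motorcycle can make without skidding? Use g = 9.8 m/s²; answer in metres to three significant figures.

At the limit, μ_s m g = m v²/r, so r_min = v²/(μ_s g) = (41.3)²/(0.784 × 9.8) = 1706/7.683 = 222.0 m.

222 m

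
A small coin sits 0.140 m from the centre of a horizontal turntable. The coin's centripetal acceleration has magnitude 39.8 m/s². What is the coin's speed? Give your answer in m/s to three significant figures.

a_c = v²/r ⇒ v = √(a_c · r) = √(39.8 × 0.140) = √5.572 = 2.361 m/s.

2.36 m/s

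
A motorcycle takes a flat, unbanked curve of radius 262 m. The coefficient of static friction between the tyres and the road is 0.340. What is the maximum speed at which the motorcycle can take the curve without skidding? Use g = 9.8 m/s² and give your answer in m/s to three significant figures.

29.5 m/s

Friction provides the centripetal force on a flat curve. At maximum speed it is at its limiting value: μ_s m g = m v²/r.
Mass cancels: v_max = √(μ_s g r) = √(0.340 × 9.8 × 262) = √873.0 = 29.55 m/s.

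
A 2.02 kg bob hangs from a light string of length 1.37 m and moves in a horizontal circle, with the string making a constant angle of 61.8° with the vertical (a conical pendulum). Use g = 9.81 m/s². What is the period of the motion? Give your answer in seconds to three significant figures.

1.61 s

r = L sinθ = 1.207 m. From T sinθ = mω²r and T cosθ = mg: tanθ = ω²r/g, so ω² = g tanθ / r = g/(L cosθ).
ω = √(g/(L cosθ)) = √(9.81/(1.37 × 0.4726)) = √15.15 = 3.893 rad/s.
Period = 2π/ω = 1.614 s.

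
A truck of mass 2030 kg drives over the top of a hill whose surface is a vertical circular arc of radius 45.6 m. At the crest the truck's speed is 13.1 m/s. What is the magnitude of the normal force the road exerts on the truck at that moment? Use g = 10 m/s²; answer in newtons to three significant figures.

At the crest the centripetal acceleration points downward (toward the centre of the arc), so mg − N = mv²/r.
N = m(g − v²/r) = 2030 × (10.0 − (13.1)²/45.6) = 2030 × (10.0 − 3.763) = 2030 × 6.237 = 12660 N.

12700 N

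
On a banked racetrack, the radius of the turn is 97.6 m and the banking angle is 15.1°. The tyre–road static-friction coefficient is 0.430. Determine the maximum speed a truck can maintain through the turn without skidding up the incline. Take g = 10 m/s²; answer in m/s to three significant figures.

At the maximum speed, friction acts down the slope at its limiting value f = μN. Radially (horizontal, toward centre): N sinθ + μN cosθ = mv²/r. Vertically: N cosθ − μN sinθ = mg.
Dividing: v² = r g (sinθ + μcosθ)/(cosθ − μsinθ).
sinθ + μcosθ = 0.2605 + 0.430×0.9655 = 0.6757; cosθ − μsinθ = 0.9655 − 0.430×0.2605 = 0.8535.
v² = 97.6 × 10.0 × 0.6757/0.8535 = 772.7 m²/s², so v = 27.80 m/s.

27.8 m/s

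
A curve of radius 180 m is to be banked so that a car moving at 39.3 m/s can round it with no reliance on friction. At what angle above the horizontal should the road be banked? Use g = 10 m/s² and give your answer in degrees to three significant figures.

For a frictionless banked turn: horizontally N sinθ = mv²/r and vertically N cosθ = mg.
Dividing: tanθ = v²/(r g) = (39.3)²/(180 × 10.0) = 1544/1800 = 0.8580.
θ = arctan(0.8580) = 40.63°.

40.6°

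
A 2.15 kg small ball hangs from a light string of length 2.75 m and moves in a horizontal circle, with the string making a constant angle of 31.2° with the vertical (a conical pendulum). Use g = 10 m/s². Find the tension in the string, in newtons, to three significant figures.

25.1 N

Vertically the bob has no acceleration, so T cosθ = mg.
T = mg/cosθ = 2.15 × 10.0 / cos 31.2° = 21.50/0.8554 = 25.14 N.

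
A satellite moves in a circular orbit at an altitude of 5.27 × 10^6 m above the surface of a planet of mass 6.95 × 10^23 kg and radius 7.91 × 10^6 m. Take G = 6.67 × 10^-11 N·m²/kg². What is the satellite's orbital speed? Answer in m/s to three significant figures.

Orbital radius r = R + h = 7.91 × 10^6 + 5.27 × 10^6 = 1.318 × 10^7 m.
Gravity supplies the centripetal force: G M m / r² = m v² / r, so v = √(GM/r).
v = √(6.67 × 10^-11 × 6.95 × 10^23 / 1.318 × 10^7) = √(3.517 × 10^6) = 1875 m/s.

1880 m/s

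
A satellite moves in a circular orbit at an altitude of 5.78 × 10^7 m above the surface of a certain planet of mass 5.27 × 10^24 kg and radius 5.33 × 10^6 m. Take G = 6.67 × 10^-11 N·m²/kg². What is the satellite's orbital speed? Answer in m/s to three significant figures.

2360 m/s

Orbital radius r = R + h = 5.33 × 10^6 + 5.78 × 10^7 = 6.313 × 10^7 m.
Gravity supplies the centripetal force: G M m / r² = m v² / r, so v = √(GM/r).
v = √(6.67 × 10^-11 × 5.27 × 10^24 / 6.313 × 10^7) = √(5.568 × 10^6) = 2360 m/s.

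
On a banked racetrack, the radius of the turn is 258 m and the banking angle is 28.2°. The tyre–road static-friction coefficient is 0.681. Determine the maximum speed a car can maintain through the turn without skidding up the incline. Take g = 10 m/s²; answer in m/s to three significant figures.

70.3 m/s

At the maximum speed, friction acts down the slope at its limiting value f = μN. Radially (horizontal, toward centre): N sinθ + μN cosθ = mv²/r. Vertically: N cosθ − μN sinθ = mg.
Dividing: v² = r g (sinθ + μcosθ)/(cosθ − μsinθ).
sinθ + μcosθ = 0.4726 + 0.681×0.8813 = 1.073; cosθ − μsinθ = 0.8813 − 0.681×0.4726 = 0.5595.
v² = 258 × 10.0 × 1.073/0.5595 = 4947 m²/s², so v = 70.33 m/s.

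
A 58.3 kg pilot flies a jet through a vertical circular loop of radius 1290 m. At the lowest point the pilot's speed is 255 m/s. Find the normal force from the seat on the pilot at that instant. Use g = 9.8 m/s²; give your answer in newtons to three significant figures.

At the lowest point, N points up (toward the centre) and the weight mg points down (away from the centre), so the net inward force is N − mg = mv²/r.
N = m(v²/r + g) = 58.3 × ((255)²/1290 + 9.8) = 58.3 × (50.41 + 9.8) = 58.3 × 60.21 = 3510 N.

3510 N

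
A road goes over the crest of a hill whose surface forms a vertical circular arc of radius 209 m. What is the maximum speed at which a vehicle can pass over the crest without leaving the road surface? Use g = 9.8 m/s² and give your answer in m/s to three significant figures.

45.3 m/s

At the crest the centre of the circle is below the vehicle, so the net downward (centripetal) force is mg − N = mv²/r.
The vehicle leaves the road when N → 0, giving v_max = √(g r) = √(9.8 × 209) = 45.26 m/s.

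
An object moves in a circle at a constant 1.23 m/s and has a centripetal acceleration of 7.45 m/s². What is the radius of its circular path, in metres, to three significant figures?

a_c = v²/r ⇒ r = v²/a_c = (1.23)²/7.45 = 1.513/7.45 = 0.2031 m.

0.203 m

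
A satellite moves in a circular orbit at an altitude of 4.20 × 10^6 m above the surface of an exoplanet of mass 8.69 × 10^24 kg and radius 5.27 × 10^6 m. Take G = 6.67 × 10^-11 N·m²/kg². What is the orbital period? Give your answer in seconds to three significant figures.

r = R + h = 5.27 × 10^6 + 4.20 × 10^6 = 9.470 × 10^6 m. Gravity provides the centripetal force: G M m / r² = m v² / r ⇒ v = √(GM/r) = 7823 m/s.
T = 2πr/v = 2π × 9.470 × 10^6 / 7823 = 7606 s.

7610 s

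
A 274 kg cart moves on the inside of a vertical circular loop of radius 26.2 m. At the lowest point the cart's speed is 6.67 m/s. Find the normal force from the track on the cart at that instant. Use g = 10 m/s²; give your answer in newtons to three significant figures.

3210 N

At the lowest point, N points up (toward the centre) and the weight mg points down (away from the centre), so the net inward force is N − mg = mv²/r.
N = m(v²/r + g) = 274 × ((6.67)²/26.2 + 10.0) = 274 × (1.698 + 10.0) = 274 × 11.70 = 3205 N.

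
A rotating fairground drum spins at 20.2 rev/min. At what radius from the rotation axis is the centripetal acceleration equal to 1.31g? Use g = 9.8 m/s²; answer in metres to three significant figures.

ω = 20.2 rev/min × 2π/60 = 2.115 rad/s.
a_c = ω²r = 1.31g ⇒ r = 1.31 × 9.8 / (2.115)² = 12.84/4.475 = 2.869 m.

2.87 m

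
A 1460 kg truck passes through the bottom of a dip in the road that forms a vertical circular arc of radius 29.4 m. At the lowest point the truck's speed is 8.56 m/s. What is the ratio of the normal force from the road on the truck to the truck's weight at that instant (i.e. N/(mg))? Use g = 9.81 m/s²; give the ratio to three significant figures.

At the bottom, N − mg = mv²/r, so N = m(v²/r + g) and N/(mg) = v²/(rg) + 1 = (8.56)²/(29.4 × 9.81) + 1 = 0.2541 + 1 = 1.254.

1.25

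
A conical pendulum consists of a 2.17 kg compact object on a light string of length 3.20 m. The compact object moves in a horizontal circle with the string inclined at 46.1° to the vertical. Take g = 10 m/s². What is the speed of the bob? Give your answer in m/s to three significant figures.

4.89 m/s

The radius of the circle is r = L sinθ = 3.20 × sin 46.1° = 2.306 m.
Horizontally T sinθ = mv²/r and vertically T cosθ = mg, so tanθ = v²/(rg).
v = √(r g tanθ) = √(2.306 × 10.0 × 1.039) = √23.96 = 4.895 m/s.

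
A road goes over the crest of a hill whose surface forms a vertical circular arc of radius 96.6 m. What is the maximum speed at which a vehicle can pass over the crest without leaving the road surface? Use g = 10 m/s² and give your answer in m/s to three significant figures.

31.1 m/s

At the crest the centre of the circle is below the vehicle, so the net downward (centripetal) force is mg − N = mv²/r.
The vehicle leaves the road when N → 0, giving v_max = √(g r) = √(10.0 × 96.6) = 31.08 m/s.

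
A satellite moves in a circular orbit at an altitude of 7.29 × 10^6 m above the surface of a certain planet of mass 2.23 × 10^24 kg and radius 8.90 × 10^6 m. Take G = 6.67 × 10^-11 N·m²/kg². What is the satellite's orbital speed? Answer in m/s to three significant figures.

Orbital radius r = R + h = 8.90 × 10^6 + 7.29 × 10^6 = 1.619 × 10^7 m.
Gravity supplies the centripetal force: G M m / r² = m v² / r, so v = √(GM/r).
v = √(6.67 × 10^-11 × 2.23 × 10^24 / 1.619 × 10^7) = √(9.187 × 10^6) = 3031 m/s.

3030 m/s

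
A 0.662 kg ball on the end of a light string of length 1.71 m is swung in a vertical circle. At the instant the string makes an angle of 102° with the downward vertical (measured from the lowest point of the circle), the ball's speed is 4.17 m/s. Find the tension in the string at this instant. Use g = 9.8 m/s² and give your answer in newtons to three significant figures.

5.38 N

Take the radial direction toward the centre of the circle as positive. The component of the weight along the string toward the centre is −mg cos φ (φ measured from the bottom), so Newton's second law along the string gives T − mg cos φ = m v²/r.
cos 102° = -0.2079, so T = m(v²/r + g cos φ) = 0.662 × ((4.17)²/1.71 + 9.8 × -0.2079) = 0.662 × (10.17 + (-2.038)) = 0.662 × 8.131 = 5.383 N.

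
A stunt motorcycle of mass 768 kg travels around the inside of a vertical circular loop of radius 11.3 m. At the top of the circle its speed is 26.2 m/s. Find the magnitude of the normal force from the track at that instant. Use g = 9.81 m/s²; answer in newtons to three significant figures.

39100 N

At the top, both N and the weight mg point inward (toward the centre), so N + mg = mv²/r.
N = m(v²/r − g) = 768 × ((26.2)²/11.3 − 9.81) = 768 × (60.75 − 9.81) = 768 × 50.94 = 39120 N.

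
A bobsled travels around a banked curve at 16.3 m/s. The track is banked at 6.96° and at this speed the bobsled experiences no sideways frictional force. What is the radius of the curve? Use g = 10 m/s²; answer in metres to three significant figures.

218 m

Frictionless banking: tanθ = v²/(rg), so r = v²/(g tanθ).
r = (16.3)²/(10.0 × tan 6.96°) = 265.7/(10.0 × 0.1221) = 265.7/1.221 = 217.6 m.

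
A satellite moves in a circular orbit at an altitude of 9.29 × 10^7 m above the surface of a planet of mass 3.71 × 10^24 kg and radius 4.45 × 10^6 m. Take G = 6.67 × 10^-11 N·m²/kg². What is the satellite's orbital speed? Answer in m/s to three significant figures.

Orbital radius r = R + h = 4.45 × 10^6 + 9.29 × 10^7 = 9.735 × 10^7 m.
Gravity supplies the centripetal force: G M m / r² = m v² / r, so v = √(GM/r).
v = √(6.67 × 10^-11 × 3.71 × 10^24 / 9.735 × 10^7) = √(2.542 × 10^6) = 1594 m/s.

1590 m/s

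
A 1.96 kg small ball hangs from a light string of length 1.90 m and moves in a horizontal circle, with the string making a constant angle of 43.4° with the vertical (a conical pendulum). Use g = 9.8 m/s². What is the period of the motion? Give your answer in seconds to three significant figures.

2.36 s

r = L sinθ = 1.305 m. From T sinθ = mω²r and T cosθ = mg: tanθ = ω²r/g, so ω² = g tanθ / r = g/(L cosθ).
ω = √(g/(L cosθ)) = √(9.8/(1.90 × 0.7266)) = √7.099 = 2.664 rad/s.
Period = 2π/ω = 2.358 s.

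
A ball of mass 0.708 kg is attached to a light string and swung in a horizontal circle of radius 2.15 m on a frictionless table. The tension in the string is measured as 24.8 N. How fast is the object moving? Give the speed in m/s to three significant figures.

8.68 m/s

T = m v²/r ⇒ v = √(T r / m) = √(24.8 × 2.15 / 0.708) = √75.31 = 8.678 m/s.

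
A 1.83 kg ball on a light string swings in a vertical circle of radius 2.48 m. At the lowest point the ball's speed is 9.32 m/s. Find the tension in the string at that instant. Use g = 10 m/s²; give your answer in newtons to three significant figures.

At the lowest point, T points up (toward the centre) and the weight mg points down (away from the centre), so the net inward force is T − mg = mv²/r.
T = m(v²/r + g) = 1.83 × ((9.32)²/2.48 + 10.0) = 1.83 × (35.03 + 10.0) = 1.83 × 45.03 = 82.40 N.

82.4 N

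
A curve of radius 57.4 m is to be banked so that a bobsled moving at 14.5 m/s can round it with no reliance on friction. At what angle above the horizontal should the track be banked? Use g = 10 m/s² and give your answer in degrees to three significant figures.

For a frictionless banked turn: horizontally N sinθ = mv²/r and vertically N cosθ = mg.
Dividing: tanθ = v²/(r g) = (14.5)²/(57.4 × 10.0) = 210.2/574.0 = 0.3663.
θ = arctan(0.3663) = 20.12°.

20.1°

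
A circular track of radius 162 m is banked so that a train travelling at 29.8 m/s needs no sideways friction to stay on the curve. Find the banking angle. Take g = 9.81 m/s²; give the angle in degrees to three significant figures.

For a frictionless banked turn: horizontally N sinθ = mv²/r and vertically N cosθ = mg.
Dividing: tanθ = v²/(r g) = (29.8)²/(162 × 9.81) = 888.0/1589 = 0.5588.
θ = arctan(0.5588) = 29.20°.

29.2°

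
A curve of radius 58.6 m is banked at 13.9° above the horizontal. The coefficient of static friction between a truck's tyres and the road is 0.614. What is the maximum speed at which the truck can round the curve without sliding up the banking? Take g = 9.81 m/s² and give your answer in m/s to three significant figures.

At the maximum speed, friction acts down the slope at its limiting value f = μN. Radially (horizontal, toward centre): N sinθ + μN cosθ = mv²/r. Vertically: N cosθ − μN sinθ = mg.
Dividing: v² = r g (sinθ + μcosθ)/(cosθ − μsinθ).
sinθ + μcosθ = 0.2402 + 0.614×0.9707 = 0.8362; cosθ − μsinθ = 0.9707 − 0.614×0.2402 = 0.8232.
v² = 58.6 × 9.81 × 0.8362/0.8232 = 584.0 m²/s², so v = 24.17 m/s.

24.2 m/s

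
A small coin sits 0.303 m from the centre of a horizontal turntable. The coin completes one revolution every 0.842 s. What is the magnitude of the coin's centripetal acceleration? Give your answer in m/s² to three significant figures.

16.9 m/s²

v = 2πr/T = 2π × 0.303/0.842 = 2.261 m/s.
a_c = v²/r = (2.261)²/0.303 = 5.112/0.303 = 16.87 m/s².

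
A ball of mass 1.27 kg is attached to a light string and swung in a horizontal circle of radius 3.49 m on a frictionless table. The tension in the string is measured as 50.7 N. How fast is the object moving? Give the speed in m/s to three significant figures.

11.8 m/s

T = m v²/r ⇒ v = √(T r / m) = √(50.7 × 3.49 / 1.27) = √139.3 = 11.80 m/s.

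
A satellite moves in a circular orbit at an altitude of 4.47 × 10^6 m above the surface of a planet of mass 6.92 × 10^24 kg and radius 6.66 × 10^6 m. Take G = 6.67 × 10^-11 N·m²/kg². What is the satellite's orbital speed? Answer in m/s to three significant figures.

6440 m/s

Orbital radius r = R + h = 6.66 × 10^6 + 4.47 × 10^6 = 1.113 × 10^7 m.
Gravity supplies the centripetal force: G M m / r² = m v² / r, so v = √(GM/r).
v = √(6.67 × 10^-11 × 6.92 × 10^24 / 1.113 × 10^7) = √(4.147 × 10^7) = 6440 m/s.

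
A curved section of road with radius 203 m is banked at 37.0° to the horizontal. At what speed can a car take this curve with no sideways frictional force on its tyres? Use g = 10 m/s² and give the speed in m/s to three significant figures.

On a frictionless banked curve, N sinθ = mv²/r and N cosθ = mg, so tanθ = v²/(rg).
v = √(r g tanθ) = √(203 × 10.0 × tan 37.0°) = √(203 × 10.0 × 0.7536) = √1530 = 39.11 m/s.

39.1 m/s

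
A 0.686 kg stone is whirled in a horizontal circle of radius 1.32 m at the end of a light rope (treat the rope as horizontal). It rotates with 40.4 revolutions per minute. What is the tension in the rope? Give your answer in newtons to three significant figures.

ω = 40.4 rev/min × 2π/60 = 4.231 rad/s, so v = ωr = 4.231 × 1.32 = 5.584 m/s.
The tension is the only horizontal force, so it supplies the full centripetal force: T = m v²/r = 0.686 × (5.584)²/1.32 = 0.686 × 31.19/1.32 = 16.21 N.

16.2 N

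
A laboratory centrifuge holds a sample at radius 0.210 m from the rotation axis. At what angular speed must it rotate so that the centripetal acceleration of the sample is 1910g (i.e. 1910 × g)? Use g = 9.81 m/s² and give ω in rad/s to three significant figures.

299 rad/s

Centripetal acceleration a_c = ω²r. Setting ω²r = 1910g:
ω = √(1910g / r) = √(1910 × 9.81 / 0.210) = √89220 = 298.7 rad/s.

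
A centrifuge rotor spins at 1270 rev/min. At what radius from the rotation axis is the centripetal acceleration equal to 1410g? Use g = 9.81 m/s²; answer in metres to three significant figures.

0.782 m

ω = 1270 rev/min × 2π/60 = 133.0 rad/s.
a_c = ω²r = 1410g ⇒ r = 1410 × 9.81 / (133.0)² = 13830/17690 = 0.7820 m.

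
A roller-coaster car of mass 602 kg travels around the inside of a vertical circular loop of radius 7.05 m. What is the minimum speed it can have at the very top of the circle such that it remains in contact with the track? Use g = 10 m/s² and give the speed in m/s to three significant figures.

8.40 m/s

At the highest point the centre is directly below, so both the weight and N act inward: N + mg = mv²/r.
At minimum speed N → 0, so mg = mv_min²/r ⇒ v_min = √(g r) = √(10.0 × 7.05) = 8.396 m/s.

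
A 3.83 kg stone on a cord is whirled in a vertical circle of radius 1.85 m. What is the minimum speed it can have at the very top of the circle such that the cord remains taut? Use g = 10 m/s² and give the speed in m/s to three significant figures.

4.30 m/s

At the highest point the centre is directly below, so both the weight and T act inward: T + mg = mv²/r.
At minimum speed T → 0, so mg = mv_min²/r ⇒ v_min = √(g r) = √(10.0 × 1.85) = 4.301 m/s.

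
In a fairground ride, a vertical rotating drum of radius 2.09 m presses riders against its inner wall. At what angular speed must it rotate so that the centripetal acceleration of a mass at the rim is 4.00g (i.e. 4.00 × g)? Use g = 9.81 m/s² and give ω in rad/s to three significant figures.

4.33 rad/s

Centripetal acceleration a_c = ω²r. Setting ω²r = 4.00g:
ω = √(4.00g / r) = √(4.00 × 9.81 / 2.09) = √18.78 = 4.333 rad/s.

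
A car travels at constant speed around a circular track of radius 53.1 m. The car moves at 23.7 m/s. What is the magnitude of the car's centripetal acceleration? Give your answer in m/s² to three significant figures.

10.6 m/s²

a_c = v²/r = (23.70)²/53.1 = 561.7/53.1 = 10.58 m/s².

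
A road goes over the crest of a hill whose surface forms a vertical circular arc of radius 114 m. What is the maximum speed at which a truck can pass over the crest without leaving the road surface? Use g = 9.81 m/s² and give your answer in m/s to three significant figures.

33.4 m/s

At the crest the centre of the circle is below the truck, so the net downward (centripetal) force is mg − N = mv²/r.
The truck leaves the road when N → 0, giving v_max = √(g r) = √(9.81 × 114) = 33.44 m/s.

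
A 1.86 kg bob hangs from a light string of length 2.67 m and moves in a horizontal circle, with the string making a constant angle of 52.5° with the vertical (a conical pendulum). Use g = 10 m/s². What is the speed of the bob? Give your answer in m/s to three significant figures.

The radius of the circle is r = L sinθ = 2.67 × sin 52.5° = 2.118 m.
Horizontally T sinθ = mv²/r and vertically T cosθ = mg, so tanθ = v²/(rg).
v = √(r g tanθ) = √(2.118 × 10.0 × 1.303) = √27.61 = 5.254 m/s.

5.25 m/s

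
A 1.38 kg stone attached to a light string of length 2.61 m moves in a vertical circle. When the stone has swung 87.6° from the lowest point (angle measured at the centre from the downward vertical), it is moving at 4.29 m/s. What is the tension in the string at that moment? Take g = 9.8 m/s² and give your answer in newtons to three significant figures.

Take the radial direction toward the centre of the circle as positive. The component of the weight along the string toward the centre is −mg cos φ (φ measured from the bottom), so Newton's second law along the string gives T − mg cos φ = m v²/r.
cos 87.6° = 0.04188, so T = m(v²/r + g cos φ) = 1.38 × ((4.29)²/2.61 + 9.8 × 0.04188) = 1.38 × (7.051 + (0.4104)) = 1.38 × 7.462 = 10.30 N.

10.3 N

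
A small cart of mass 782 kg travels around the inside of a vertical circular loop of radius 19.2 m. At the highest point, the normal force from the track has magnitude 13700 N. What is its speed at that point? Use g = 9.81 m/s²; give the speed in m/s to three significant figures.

At the top, N + mg = mv²/r, so v = √(r(N/m + g)) = √(19.2 × (13700/782 + 9.81)) = √(19.2 × 27.33) = √524.7 = 22.91 m/s.

22.9 m/s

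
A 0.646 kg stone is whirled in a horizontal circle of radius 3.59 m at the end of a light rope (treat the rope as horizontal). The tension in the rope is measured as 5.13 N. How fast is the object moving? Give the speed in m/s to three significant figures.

T = m v²/r ⇒ v = √(T r / m) = √(5.13 × 3.59 / 0.646) = √28.51 = 5.339 m/s.

5.34 m/s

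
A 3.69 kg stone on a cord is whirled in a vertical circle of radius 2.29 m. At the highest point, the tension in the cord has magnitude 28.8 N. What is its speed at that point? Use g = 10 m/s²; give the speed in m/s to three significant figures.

6.39 m/s

At the top, T + mg = mv²/r, so v = √(r(T/m + g)) = √(2.29 × (28.8/3.69 + 10.0)) = √(2.29 × 17.80) = √40.77 = 6.385 m/s.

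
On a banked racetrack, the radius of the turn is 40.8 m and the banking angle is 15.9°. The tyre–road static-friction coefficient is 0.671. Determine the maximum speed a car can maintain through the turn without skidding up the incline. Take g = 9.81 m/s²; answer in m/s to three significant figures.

21.7 m/s

At the maximum speed, friction acts down the slope at its limiting value f = μN. Radially (horizontal, toward centre): N sinθ + μN cosθ = mv²/r. Vertically: N cosθ − μN sinθ = mg.
Dividing: v² = r g (sinθ + μcosθ)/(cosθ − μsinθ).
sinθ + μcosθ = 0.2740 + 0.671×0.9617 = 0.9193; cosθ − μsinθ = 0.9617 − 0.671×0.2740 = 0.7779.
v² = 40.8 × 9.81 × 0.9193/0.7779 = 473.0 m²/s², so v = 21.75 m/s.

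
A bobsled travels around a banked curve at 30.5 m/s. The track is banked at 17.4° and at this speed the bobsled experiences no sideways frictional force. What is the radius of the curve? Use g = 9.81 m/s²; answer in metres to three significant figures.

303 m

Frictionless banking: tanθ = v²/(rg), so r = v²/(g tanθ).
r = (30.5)²/(9.81 × tan 17.4°) = 930.2/(9.81 × 0.3134) = 930.2/3.074 = 302.6 m.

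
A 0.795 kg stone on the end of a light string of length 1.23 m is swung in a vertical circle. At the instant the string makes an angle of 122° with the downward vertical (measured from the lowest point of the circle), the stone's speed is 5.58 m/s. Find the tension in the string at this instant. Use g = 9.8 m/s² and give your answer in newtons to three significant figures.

16.0 N

Take the radial direction toward the centre of the circle as positive. The component of the weight along the string toward the centre is −mg cos φ (φ measured from the bottom), so Newton's second law along the string gives T − mg cos φ = m v²/r.
cos 122° = -0.5299, so T = m(v²/r + g cos φ) = 0.795 × ((5.58)²/1.23 + 9.8 × -0.5299) = 0.795 × (25.31 + (-5.193)) = 0.795 × 20.12 = 16.00 N.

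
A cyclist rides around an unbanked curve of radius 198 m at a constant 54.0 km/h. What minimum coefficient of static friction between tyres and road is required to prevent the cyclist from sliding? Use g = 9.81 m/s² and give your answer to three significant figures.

0.116

v = 54.0/3.6 = 15.00 m/s.
Friction provides the centripetal force: μ_s m g = m v²/r, so μ_s = v²/(g r) = (15.00)²/(9.81 × 198) = 225.0/1942 = 0.1158.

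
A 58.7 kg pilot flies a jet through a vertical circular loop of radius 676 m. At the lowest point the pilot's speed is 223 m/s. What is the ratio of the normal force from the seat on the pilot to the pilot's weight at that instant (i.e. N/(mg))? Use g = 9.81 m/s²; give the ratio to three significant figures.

At the bottom, N − mg = mv²/r, so N = m(v²/r + g) and N/(mg) = v²/(rg) + 1 = (223)²/(676 × 9.81) + 1 = 7.499 + 1 = 8.499.

8.50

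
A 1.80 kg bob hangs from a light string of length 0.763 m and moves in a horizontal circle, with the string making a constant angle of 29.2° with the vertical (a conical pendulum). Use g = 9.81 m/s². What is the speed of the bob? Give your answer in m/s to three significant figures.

The radius of the circle is r = L sinθ = 0.763 × sin 29.2° = 0.3722 m.
Horizontally T sinθ = mv²/r and vertically T cosθ = mg, so tanθ = v²/(rg).
v = √(r g tanθ) = √(0.3722 × 9.81 × 0.5589) = √2.041 = 1.429 m/s.

1.43 m/s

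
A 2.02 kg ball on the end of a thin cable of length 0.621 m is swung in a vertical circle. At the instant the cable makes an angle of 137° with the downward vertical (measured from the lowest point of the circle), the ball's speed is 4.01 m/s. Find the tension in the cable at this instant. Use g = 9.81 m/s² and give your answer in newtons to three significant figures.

Take the radial direction toward the centre of the circle as positive. The component of the weight along the string toward the centre is −mg cos φ (φ measured from the bottom), so Newton's second law along the string gives T − mg cos φ = m v²/r.
cos 137° = -0.7314, so T = m(v²/r + g cos φ) = 2.02 × ((4.01)²/0.621 + 9.81 × -0.7314) = 2.02 × (25.89 + (-7.175)) = 2.02 × 18.72 = 37.81 N.

37.8 N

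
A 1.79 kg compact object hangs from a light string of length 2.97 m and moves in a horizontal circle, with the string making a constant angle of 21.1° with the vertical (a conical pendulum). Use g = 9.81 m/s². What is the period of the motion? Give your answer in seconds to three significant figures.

3.34 s

r = L sinθ = 1.069 m. From T sinθ = mω²r and T cosθ = mg: tanθ = ω²r/g, so ω² = g tanθ / r = g/(L cosθ).
ω = √(g/(L cosθ)) = √(9.81/(2.97 × 0.9330)) = √3.540 = 1.882 rad/s.
Period = 2π/ω = 3.339 s.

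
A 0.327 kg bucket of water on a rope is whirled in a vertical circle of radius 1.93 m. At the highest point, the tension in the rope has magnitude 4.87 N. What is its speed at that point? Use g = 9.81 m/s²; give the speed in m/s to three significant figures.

At the top, T + mg = mv²/r, so v = √(r(T/m + g)) = √(1.93 × (4.87/0.327 + 9.81)) = √(1.93 × 24.70) = √47.68 = 6.905 m/s.

6.90 m/s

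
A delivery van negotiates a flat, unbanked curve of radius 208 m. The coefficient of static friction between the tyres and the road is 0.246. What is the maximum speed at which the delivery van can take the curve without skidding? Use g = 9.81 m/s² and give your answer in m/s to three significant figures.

22.4 m/s

The only inward force on a level bend is static friction, so at the limit f_s = μ_s N = μ_s m g = m v²/r.
Mass cancels: v_max = √(μ_s g r) = √(0.246 × 9.81 × 208) = √502.0 = 22.40 m/s.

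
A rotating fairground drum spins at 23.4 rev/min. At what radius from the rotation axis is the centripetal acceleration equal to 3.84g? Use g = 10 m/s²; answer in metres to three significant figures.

ω = 23.4 rev/min × 2π/60 = 2.450 rad/s.
a_c = ω²r = 3.84g ⇒ r = 3.84 × 10.0 / (2.450)² = 38.40/6.005 = 6.395 m.

6.40 m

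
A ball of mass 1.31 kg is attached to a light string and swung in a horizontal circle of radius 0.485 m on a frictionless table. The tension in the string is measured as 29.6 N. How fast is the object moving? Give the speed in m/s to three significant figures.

3.31 m/s

T = m v²/r ⇒ v = √(T r / m) = √(29.6 × 0.485 / 1.31) = √10.96 = 3.310 m/s.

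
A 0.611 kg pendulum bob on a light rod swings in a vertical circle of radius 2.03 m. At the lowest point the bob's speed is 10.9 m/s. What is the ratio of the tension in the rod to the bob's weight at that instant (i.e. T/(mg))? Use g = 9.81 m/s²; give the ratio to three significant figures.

6.97

At the bottom, T − mg = mv²/r, so T = m(v²/r + g) and T/(mg) = v²/(rg) + 1 = (10.9)²/(2.03 × 9.81) + 1 = 5.966 + 1 = 6.966.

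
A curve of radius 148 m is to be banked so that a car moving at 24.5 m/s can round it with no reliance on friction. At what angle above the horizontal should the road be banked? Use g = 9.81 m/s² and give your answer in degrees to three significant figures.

For a frictionless banked turn: horizontally N sinθ = mv²/r and vertically N cosθ = mg.
Dividing: tanθ = v²/(r g) = (24.5)²/(148 × 9.81) = 600.2/1452 = 0.4134.
θ = arctan(0.4134) = 22.46°.

22.5°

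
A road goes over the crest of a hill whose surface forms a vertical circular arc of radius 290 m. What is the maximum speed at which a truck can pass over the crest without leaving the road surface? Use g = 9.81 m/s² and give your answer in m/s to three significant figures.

At the crest the centre of the circle is below the truck, so the net downward (centripetal) force is mg − N = mv²/r.
The truck leaves the road when N → 0, giving v_max = √(g r) = √(9.81 × 290) = 53.34 m/s.

53.3 m/s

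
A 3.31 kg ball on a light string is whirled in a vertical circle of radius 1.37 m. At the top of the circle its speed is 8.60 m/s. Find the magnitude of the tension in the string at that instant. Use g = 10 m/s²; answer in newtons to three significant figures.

146 N

At the top, both T and the weight mg point inward (toward the centre), so T + mg = mv²/r.
T = m(v²/r − g) = 3.31 × ((8.60)²/1.37 − 10.0) = 3.31 × (53.99 − 10.0) = 3.31 × 43.99 = 145.6 N.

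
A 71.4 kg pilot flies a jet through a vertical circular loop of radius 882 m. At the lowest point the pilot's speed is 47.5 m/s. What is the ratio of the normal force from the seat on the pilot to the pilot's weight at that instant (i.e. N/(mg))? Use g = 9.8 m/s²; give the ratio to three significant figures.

At the bottom, N − mg = mv²/r, so N = m(v²/r + g) and N/(mg) = v²/(rg) + 1 = (47.5)²/(882 × 9.8) + 1 = 0.2610 + 1 = 1.261.

1.26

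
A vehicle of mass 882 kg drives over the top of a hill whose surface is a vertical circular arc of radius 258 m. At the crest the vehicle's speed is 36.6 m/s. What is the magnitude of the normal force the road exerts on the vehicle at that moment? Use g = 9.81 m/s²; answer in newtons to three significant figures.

4070 N

At the crest the centripetal acceleration points downward (toward the centre of the arc), so mg − N = mv²/r.
N = m(g − v²/r) = 882 × (9.81 − (36.6)²/258) = 882 × (9.81 − 5.192) = 882 × 4.618 = 4073 N.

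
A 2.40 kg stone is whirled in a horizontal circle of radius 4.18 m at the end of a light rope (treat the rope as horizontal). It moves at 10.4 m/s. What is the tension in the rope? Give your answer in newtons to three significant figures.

62.1 N

The tension is the only horizontal force, so it supplies the full centripetal force: T = m v²/r = 2.40 × (10.40)²/4.18 = 2.40 × 108.2/4.18 = 62.10 N.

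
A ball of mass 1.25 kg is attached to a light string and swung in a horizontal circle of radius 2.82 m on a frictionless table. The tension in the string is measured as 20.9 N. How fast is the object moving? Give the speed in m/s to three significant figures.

T = m v²/r ⇒ v = √(T r / m) = √(20.9 × 2.82 / 1.25) = √47.15 = 6.867 m/s.

6.87 m/s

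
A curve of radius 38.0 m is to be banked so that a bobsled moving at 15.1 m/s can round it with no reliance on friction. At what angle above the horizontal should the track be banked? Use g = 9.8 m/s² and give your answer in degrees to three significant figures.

With no friction, the horizontal component of the normal force provides the centripetal force: N sinθ = mv²/r, while N cosθ = mg vertically.
Dividing: tanθ = v²/(r g) = (15.1)²/(38.0 × 9.8) = 228.0/372.4 = 0.6123.
θ = arctan(0.6123) = 31.48°.

31.5°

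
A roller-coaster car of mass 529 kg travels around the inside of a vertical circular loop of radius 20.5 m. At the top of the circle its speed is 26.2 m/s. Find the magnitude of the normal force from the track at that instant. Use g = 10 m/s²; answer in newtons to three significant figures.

12400 N

At the top, both N and the weight mg point inward (toward the centre), so N + mg = mv²/r.
N = m(v²/r − g) = 529 × ((26.2)²/20.5 − 10.0) = 529 × (33.48 − 10.0) = 529 × 23.48 = 12420 N.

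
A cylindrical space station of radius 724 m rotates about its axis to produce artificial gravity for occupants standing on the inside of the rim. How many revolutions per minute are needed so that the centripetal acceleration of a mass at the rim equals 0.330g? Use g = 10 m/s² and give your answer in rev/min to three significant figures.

0.645 rev/min

Require ω²r = 0.330g, so ω = √(0.330 × 10.0/724) = 0.06751 rad/s.
In rev/min: ω × 60/(2π) = 0.06751 × 60/(2π) = 0.6447 rev/min.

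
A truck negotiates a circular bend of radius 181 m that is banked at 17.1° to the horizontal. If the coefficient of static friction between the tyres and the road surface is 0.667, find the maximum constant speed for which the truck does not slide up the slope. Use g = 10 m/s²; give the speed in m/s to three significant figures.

At the maximum speed, friction acts down the slope at its limiting value f = μN. Radially (horizontal, toward centre): N sinθ + μN cosθ = mv²/r. Vertically: N cosθ − μN sinθ = mg.
Dividing: v² = r g (sinθ + μcosθ)/(cosθ − μsinθ).
sinθ + μcosθ = 0.2940 + 0.667×0.9558 = 0.9316; cosθ − μsinθ = 0.9558 − 0.667×0.2940 = 0.7597.
v² = 181 × 10.0 × 0.9316/0.7597 = 2220 m²/s², so v = 47.11 m/s.

47.1 m/s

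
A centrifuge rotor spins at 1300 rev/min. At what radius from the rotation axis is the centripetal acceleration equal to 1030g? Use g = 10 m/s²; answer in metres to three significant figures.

0.556 m

ω = 1300 rev/min × 2π/60 = 136.1 rad/s.
a_c = ω²r = 1030g ⇒ r = 1030 × 10.0 / (136.1)² = 10300/18530 = 0.5558 m.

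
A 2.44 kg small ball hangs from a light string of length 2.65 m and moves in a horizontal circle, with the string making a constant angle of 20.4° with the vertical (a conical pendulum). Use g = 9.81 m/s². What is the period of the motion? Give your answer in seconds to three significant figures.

3.16 s

r = L sinθ = 0.9237 m. From T sinθ = mω²r and T cosθ = mg: tanθ = ω²r/g, so ω² = g tanθ / r = g/(L cosθ).
ω = √(g/(L cosθ)) = √(9.81/(2.65 × 0.9373)) = √3.950 = 1.987 rad/s.
Period = 2π/ω = 3.162 s.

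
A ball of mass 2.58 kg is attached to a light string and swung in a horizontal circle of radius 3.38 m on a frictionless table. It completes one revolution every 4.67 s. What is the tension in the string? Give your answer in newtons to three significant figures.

15.8 N

v = 2πr/T = 2π × 3.38/4.67 = 4.548 m/s.
The tension is the only horizontal force, so it supplies the full centripetal force: T = m v²/r = 2.58 × (4.548)²/3.38 = 2.58 × 20.68/3.38 = 15.79 N.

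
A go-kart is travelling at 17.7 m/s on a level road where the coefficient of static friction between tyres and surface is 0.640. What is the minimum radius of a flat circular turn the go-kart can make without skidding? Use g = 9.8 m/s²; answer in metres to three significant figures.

50.0 m

At the limit, μ_s m g = m v²/r, so r_min = v²/(μ_s g) = (17.7)²/(0.640 × 9.8) = 313.3/6.272 = 49.95 m.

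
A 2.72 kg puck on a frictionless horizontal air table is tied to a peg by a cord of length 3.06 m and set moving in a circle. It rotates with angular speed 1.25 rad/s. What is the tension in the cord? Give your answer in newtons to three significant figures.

13.0 N

v = ωr = 1.25 × 3.06 = 3.825 m/s.
The tension is the only horizontal force, so it supplies the full centripetal force: T = m v²/r = 2.72 × (3.825)²/3.06 = 2.72 × 14.63/3.06 = 13.01 N.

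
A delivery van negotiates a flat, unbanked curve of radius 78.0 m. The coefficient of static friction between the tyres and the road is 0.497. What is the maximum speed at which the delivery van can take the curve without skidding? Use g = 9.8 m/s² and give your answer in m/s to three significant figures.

On a flat curve, static friction is the only horizontal force, so it must supply the full centripetal force: μ_s m g = m v²/r.
Mass cancels: v_max = √(μ_s g r) = √(0.497 × 9.8 × 78.0) = √379.9 = 19.49 m/s.

19.5 m/s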